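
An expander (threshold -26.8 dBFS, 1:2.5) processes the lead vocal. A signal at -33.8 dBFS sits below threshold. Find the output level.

-44.3 dBFS

Below threshold, a 1:2.5 expander applies gain = (2.5−1)×(T − x) of attenuation.
(2.5−1) × 7 = 10.5 dB, so output = -33.8 − 10.5 = -44.3 dBFS.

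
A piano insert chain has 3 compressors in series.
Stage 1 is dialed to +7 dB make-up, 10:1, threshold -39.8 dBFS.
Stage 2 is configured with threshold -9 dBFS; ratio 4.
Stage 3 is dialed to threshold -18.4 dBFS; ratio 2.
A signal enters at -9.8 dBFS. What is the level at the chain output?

Stage 1: 30 dB above -39.8 dBFS, reduced 10:1 to 3 dB above → -36.8 dBFS; +7 dB make-up → -29.8 dBFS.
Stage 2: -29.8 dBFS is at or below the -9 dBFS threshold — no compression; output -29.8 dBFS.
Stage 3: -29.8 dBFS ≤ -18.4 dBFS, so stage 3 doesn't engage; output -29.8 dBFS.

-29.8 dBFS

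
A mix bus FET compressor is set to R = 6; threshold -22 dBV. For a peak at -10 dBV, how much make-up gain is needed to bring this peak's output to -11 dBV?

9 dB

Overshoot 12 dB → 12/6 = 2 dB after compression, so the compressed level is -22 + 2 = -20 dBV.
Make-up = target − compressed = -11 − (-20) = 9 dB.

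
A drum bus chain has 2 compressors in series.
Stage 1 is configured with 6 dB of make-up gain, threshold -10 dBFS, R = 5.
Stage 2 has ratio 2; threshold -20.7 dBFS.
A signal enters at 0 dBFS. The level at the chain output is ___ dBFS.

Stage 1: 0 dBFS is 10 dB over -10 dBFS; at 5:1 that becomes 2 dB over, giving -8 dBFS; +6 dB make-up → -2 dBFS.
Stage 2: 18.7 dB above -20.7 dBFS, reduced 2:1 to 9.35 dB above → -11.35 dBFS.

-11.35 dBFS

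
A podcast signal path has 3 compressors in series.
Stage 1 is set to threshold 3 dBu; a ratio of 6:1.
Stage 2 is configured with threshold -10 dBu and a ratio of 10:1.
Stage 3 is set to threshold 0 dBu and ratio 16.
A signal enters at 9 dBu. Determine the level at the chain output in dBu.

Stage 1: overshoot 6 dB → 6/6 = 1 dB → 4 dBu.
Stage 2: overshoot 14 dB → 14/10 = 1.4 dB → -8.6 dBu.
Stage 3: -8.6 dBu is at or below the 0 dBu threshold — no compression; output -8.6 dBu.

-8.6 dBu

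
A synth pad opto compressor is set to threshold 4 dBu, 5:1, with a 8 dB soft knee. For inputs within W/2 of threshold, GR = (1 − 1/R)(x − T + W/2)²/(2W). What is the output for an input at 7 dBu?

x − T + W/2 = 7 − 4 + 4 = 7.
GR = (1 − 1/5) × 7² / 16 = 0.8 × 49 / 16 = 2.45 dB.
Output = 7 − 2.45 = 4.55 dBu.

4.55 dBu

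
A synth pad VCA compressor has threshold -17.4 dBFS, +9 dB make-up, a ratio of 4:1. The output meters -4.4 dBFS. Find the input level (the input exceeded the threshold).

-1.4 dBFS

Remove make-up: -4.4 − 9 = -13.4 dBFS.
Post-compression overshoot = -13.4 − (-17.4) = 4 dB.
Before 4:1 compression the overshoot was 4 × 4 = 16 dB, so input = -17.4 + 16 = -1.4 dBFS.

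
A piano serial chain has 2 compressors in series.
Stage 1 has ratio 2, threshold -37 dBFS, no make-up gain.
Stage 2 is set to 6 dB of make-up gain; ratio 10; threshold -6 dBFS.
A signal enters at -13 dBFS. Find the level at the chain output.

-19 dBFS

Stage 1: overshoot 24 dB → 24/2 = 12 dB → -25 dBFS.
Stage 2: below threshold (-25 ≤ -6); passes unchanged; make-up brings it to -19 dBFS.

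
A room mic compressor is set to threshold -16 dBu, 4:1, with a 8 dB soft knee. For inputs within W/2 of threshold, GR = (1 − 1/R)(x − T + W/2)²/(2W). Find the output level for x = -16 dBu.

-16.75 dBu

x − T + W/2 = -16 − (-16) + 4 = 4.
GR = (1 − 1/4) × 4² / 16 = 0.75 × 16 / 16 = 0.75 dB.
Output = -16 − 0.75 = -16.75 dBu.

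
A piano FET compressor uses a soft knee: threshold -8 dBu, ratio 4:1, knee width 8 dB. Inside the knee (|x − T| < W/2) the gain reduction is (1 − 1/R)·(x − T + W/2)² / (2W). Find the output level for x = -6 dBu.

x − T + W/2 = -6 − (-8) + 4 = 6.
GR = (1 − 1/4) × 6² / 16 = 0.75 × 36 / 16 = 1.6875 dB.
Output = -6 − 1.6875 = -7.6875 dBu.

-7.6875 dBu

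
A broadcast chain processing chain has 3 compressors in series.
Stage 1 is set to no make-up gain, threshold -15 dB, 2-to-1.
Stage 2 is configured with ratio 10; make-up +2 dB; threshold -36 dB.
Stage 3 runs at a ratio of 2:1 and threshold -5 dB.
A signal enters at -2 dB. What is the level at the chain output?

-31.25 dB

Stage 1: overshoot 13 dB → 13/2 = 6.5 dB → -8.5 dB.
Stage 2: 27.5 dB above -36 dB, reduced 10:1 to 2.75 dB above → -33.25 dB; +2 dB make-up → -31.25 dB.
Stage 3: below threshold (-31.25 ≤ -5); passes unchanged; output -31.25 dB.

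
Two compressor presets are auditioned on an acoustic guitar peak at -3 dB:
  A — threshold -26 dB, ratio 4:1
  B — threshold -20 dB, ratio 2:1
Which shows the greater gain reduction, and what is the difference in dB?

A, by 8.75 dB

A: overshoot 23 dB → output overshoot 5.75 dB → GR 17.25 dB.
B: overshoot 17 dB → output overshoot 8.5 dB → GR 8.5 dB.
A applies 8.75 dB more gain reduction.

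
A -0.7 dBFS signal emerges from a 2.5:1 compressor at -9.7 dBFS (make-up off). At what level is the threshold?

-15.7 dBFS

Input is 15 dB above T (since output overshoot × R = input overshoot: (-9.7 − T)·2.5 = -0.7 − T gives T = -15.7 dBFS).
Check: -15.7 + (-0.7 − (-15.7))/2.5 = -15.7 + 6 = -9.7 dBFS. ✓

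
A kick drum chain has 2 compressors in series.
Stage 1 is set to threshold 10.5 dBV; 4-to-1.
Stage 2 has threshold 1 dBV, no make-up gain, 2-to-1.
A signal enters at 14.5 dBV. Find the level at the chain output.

Stage 1: 4 dB above 10.5 dBV, reduced 4:1 to 1 dB above → 11.5 dBV.
Stage 2: overshoot 10.5 dB → 10.5/2 = 5.25 dB → 6.25 dBV.

6.25 dBV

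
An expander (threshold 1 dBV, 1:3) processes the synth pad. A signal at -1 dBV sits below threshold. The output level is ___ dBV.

The input is 2 dB below the 1 dBV threshold.
A 1:3 expander multiplies undershoot by 3: 2 × 3 = 6 dB below threshold.
Output = 1 − 6 = -5 dBV.

-5 dBV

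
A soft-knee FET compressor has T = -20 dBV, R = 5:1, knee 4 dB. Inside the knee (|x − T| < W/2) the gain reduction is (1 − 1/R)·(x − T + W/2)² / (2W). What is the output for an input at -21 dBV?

x − T + W/2 = -21 − (-20) + 2 = 1.
GR = (1 − 1/5) × 1² / 8 = 0.8 × 1 / 8 = 0.1 dB.
Output = -21 − 0.1 = -21.1 dBV.

-21.1 dBV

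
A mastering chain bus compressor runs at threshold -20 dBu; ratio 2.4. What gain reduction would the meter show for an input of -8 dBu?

Overshoot = -8 − (-20) = 12 dB.
A 2.4:1 ratio leaves 5 dB of that excess.
GR = overshoot in − overshoot out = 12 − 5 = 7 dB.

7 dB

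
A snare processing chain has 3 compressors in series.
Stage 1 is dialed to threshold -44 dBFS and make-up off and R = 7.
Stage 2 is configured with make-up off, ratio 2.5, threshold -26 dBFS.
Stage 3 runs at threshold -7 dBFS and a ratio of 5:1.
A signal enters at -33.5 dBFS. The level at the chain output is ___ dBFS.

-42.5 dBFS

Stage 1: -33.5 dBFS is 10.5 dB over -44 dBFS; at 7:1 that becomes 1.5 dB over, giving -42.5 dBFS.
Stage 2: -42.5 dBFS ≤ -26 dBFS, so stage 2 doesn't engage; output -42.5 dBFS.
Stage 3: below threshold (-42.5 ≤ -7); passes unchanged; output -42.5 dBFS.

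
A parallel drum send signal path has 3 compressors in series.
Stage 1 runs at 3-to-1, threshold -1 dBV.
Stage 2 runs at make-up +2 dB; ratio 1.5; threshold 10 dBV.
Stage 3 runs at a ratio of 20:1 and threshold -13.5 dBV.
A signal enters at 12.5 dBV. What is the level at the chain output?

Stage 1: overshoot 13.5 dB → 13.5/3 = 4.5 dB → 3.5 dBV.
Stage 2: 3.5 dBV ≤ 10 dBV, so stage 2 doesn't engage; make-up brings it to 5.5 dBV.
Stage 3: overshoot 19 dB → 19/20 = 0.95 dB → -12.55 dBV.

-12.55 dBV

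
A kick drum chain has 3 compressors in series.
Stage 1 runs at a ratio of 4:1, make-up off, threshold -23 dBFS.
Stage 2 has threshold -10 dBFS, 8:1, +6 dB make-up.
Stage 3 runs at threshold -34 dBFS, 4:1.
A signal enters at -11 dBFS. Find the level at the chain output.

Stage 1: overshoot 12 dB → 12/4 = 3 dB → -20 dBFS.
Stage 2: -20 dBFS ≤ -10 dBFS, so stage 2 doesn't engage; make-up brings it to -14 dBFS.
Stage 3: 20 dB above -34 dBFS, reduced 4:1 to 5 dB above → -29 dBFS.

-29 dBFS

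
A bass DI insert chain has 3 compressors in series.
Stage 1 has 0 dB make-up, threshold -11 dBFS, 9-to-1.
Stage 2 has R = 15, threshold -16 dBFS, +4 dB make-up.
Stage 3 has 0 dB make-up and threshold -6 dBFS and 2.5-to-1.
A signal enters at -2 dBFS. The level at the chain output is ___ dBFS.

-11.6 dBFS

Stage 1: overshoot 9 dB → 9/9 = 1 dB → -10 dBFS.
Stage 2: 6 dB above -16 dBFS, reduced 15:1 to 0.4 dB above → -15.6 dBFS; +4 dB make-up → -11.6 dBFS.
Stage 3: -11.6 dBFS is at or below the -6 dBFS threshold — no compression; output -11.6 dBFS.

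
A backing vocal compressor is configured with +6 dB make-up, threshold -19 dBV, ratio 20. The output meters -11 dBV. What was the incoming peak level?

21 dBV

Stripping the +6 dB make-up gives -17 dBV at the gain stage.
Post-compression overshoot = -17 − (-19) = 2 dB.
Undo the ratio: input overshoot = 2 × 20 = 40 dB, giving input = 21 dBV.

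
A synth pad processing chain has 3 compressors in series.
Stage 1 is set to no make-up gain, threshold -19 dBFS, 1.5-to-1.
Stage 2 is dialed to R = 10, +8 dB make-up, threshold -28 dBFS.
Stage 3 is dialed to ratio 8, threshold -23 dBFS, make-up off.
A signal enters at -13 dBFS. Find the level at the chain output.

-22.4625 dBFS

Stage 1: 6 dB above -19 dBFS, reduced 1.5:1 to 4 dB above → -15 dBFS.
Stage 2: overshoot 13 dB → 13/10 = 1.3 dB → -26.7 dBFS; +8 dB make-up → -18.7 dBFS.
Stage 3: 4.3 dB above -23 dBFS, reduced 8:1 to 0.5375 dB above → -22.4625 dBFS.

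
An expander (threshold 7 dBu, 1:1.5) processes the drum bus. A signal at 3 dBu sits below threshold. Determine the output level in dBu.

1 dBu

Undershoot = 7 − 3 = 4 dB.
At 1:1.5, that expands to 6 dB under threshold.
Output = 7 − 6 = 1 dBu.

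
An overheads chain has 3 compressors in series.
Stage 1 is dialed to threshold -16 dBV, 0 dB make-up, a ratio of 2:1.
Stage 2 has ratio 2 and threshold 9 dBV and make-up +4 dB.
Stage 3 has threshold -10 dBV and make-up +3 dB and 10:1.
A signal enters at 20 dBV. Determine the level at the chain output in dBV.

Stage 1: 36 dB above -16 dBV, reduced 2:1 to 18 dB above → 2 dBV.
Stage 2: 2 dBV ≤ 9 dBV, so stage 2 doesn't engage; make-up brings it to 6 dBV.
Stage 3: 6 dBV is 16 dB over -10 dBV; at 10:1 that becomes 1.6 dB over, giving -8.4 dBV; +3 dB make-up → -5.4 dBV.

-5.4 dBV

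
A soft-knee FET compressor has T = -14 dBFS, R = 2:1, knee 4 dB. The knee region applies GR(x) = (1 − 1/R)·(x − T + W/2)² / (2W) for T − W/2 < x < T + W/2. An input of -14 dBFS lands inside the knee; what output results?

-14.25 dBFS

x − T + W/2 = -14 − (-14) + 2 = 2.
GR = (1 − 1/2) × 2² / 8 = 0.5 × 4 / 8 = 0.25 dB.
Output = -14 − 0.25 = -14.25 dBFS.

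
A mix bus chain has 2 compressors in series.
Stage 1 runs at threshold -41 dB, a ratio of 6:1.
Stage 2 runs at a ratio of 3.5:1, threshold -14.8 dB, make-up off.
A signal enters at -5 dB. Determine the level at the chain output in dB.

-35 dB

Stage 1: -5 dB is 36 dB over -41 dB; at 6:1 that becomes 6 dB over, giving -35 dB.
Stage 2: -35 dB ≤ -14.8 dB, so stage 2 doesn't engage; output -35 dB.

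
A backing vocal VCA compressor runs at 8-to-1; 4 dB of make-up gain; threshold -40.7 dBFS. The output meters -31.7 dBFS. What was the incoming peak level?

Before make-up, the level was -31.7 − 4 = -35.7 dBFS.
That's 5 dB above the -40.7 dBFS threshold.
Undo the ratio: input overshoot = 5 × 8 = 40 dB, giving input = -0.7 dBFS.

-0.7 dBFS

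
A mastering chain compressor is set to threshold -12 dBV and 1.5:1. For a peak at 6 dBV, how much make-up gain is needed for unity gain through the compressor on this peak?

The peak compresses to -12 + 18/1.5 = 0 dBV.
To reach 6 dBV requires 6 − 0 = 6 dB of make-up.

6 dB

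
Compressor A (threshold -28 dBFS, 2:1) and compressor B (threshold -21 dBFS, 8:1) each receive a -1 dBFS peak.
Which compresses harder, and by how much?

A: 27 dB over, compressed to 13.5 dB over, so 13.5 dB of GR.
B: 20 dB over, compressed to 2.5 dB over, so 17.5 dB of GR.
B applies 4 dB more gain reduction.

B, by 4 dB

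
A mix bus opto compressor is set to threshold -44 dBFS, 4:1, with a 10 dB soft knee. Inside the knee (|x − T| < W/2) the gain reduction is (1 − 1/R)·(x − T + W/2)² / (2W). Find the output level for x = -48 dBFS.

-48.0375 dBFS

x − T + W/2 = -48 − (-44) + 5 = 1.
GR = (1 − 1/4) × 1² / 20 = 0.75 × 1 / 20 = 0.0375 dB.
Output = -48 − 0.0375 = -48.0375 dBFS.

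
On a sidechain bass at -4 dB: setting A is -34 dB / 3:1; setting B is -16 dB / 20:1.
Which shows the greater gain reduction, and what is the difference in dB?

A: GR = 30 − 30/3 = 20 dB.
B: GR = 12 − 12/20 = 11.4 dB.
Difference: 8.6 dB in favour of A.

A, by 8.6 dB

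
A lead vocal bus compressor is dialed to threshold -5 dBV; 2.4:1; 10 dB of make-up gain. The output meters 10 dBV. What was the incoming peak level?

7 dBV

Stripping the +10 dB make-up gives 0 dBV at the gain stage.
The compressed level sits 0 − (-5) = 5 dB over threshold.
Undo the ratio: input overshoot = 5 × 2.4 = 12 dB, giving input = 7 dBV.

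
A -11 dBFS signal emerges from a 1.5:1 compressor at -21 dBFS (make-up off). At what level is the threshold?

-41 dBFS

Gain reduction = -11 − (-21) = 10 dB; output overshoot = GR / (R − 1) = 10 / 0.5 = 20 dB.
Threshold = output − output overshoot = -21 − 20 = -41 dBFS.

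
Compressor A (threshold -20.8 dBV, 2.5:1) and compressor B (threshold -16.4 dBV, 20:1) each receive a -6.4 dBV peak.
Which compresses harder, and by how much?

A: 14.4 dB over, compressed to 5.76 dB over, so 8.64 dB of GR.
B: 10 dB over, compressed to 0.5 dB over, so 9.5 dB of GR.
B applies 0.86 dB more gain reduction.

B, by 0.86 dB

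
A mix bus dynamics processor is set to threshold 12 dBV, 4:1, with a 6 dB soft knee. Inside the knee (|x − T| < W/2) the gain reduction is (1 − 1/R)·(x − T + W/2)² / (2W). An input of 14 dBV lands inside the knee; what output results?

x − T + W/2 = 14 − 12 + 3 = 5.
GR = (1 − 1/4) × 5² / 12 = 0.75 × 25 / 12 = 1.5625 dB.
Output = 14 − 1.5625 = 12.4375 dBV.

12.4375 dBV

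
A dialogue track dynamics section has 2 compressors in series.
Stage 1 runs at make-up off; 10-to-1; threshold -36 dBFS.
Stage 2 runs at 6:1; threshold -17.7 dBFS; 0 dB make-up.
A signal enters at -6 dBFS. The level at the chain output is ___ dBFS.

-33 dBFS

Stage 1: 30 dB above -36 dBFS, reduced 10:1 to 3 dB above → -33 dBFS.
Stage 2: -33 dBFS is at or below the -17.7 dBFS threshold — no compression; output -33 dBFS.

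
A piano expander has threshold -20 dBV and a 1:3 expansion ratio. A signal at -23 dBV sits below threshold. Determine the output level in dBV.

-29 dBV

Below threshold, a 1:3 expander applies gain = (3−1)×(T − x) of attenuation.
(3−1) × 3 = 6 dB, so output = -23 − 6 = -29 dBV.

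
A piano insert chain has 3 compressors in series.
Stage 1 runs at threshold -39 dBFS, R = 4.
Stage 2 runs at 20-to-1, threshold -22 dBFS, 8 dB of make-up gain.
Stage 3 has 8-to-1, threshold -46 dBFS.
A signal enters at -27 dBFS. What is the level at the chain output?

Stage 1: 12 dB above -39 dBFS, reduced 4:1 to 3 dB above → -36 dBFS.
Stage 2: below threshold (-36 ≤ -22); passes unchanged; make-up brings it to -28 dBFS.
Stage 3: overshoot 18 dB → 18/8 = 2.25 dB → -43.75 dBFS.

-43.75 dBFS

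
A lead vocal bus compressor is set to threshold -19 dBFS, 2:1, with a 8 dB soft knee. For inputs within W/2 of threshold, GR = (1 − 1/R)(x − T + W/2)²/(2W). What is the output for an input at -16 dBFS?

-17.53125 dBFS

x − T + W/2 = -16 − (-19) + 4 = 7.
GR = (1 − 1/2) × 7² / 16 = 0.5 × 49 / 16 = 1.53125 dB.
Output = -16 − 1.53125 = -17.53125 dBFS.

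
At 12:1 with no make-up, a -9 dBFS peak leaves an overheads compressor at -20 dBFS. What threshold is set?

Let T be the threshold. Output overshoot = (input overshoot)/R, so -20 − T = (-9 − T)/12.
12·(-20 − T) = -9 − T → 11·T = -240 − (-9) = -231.
T = -231/11 = -21 dBFS.

-21 dBFS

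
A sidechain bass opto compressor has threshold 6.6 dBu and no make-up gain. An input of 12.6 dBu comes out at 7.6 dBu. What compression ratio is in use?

Input overshoot = 12.6 − 6.6 = 6 dB; output overshoot = 7.6 − 6.6 = 1 dB.
Ratio = 6 / 1 = 6.

6:1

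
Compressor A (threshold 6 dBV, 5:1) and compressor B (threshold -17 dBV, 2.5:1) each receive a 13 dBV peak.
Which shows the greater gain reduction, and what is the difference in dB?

B, by 12.4 dB

A: GR = 7 − 7/5 = 5.6 dB.
B: GR = 30 − 30/2.5 = 18 dB.
Difference: 12.4 dB in favour of B.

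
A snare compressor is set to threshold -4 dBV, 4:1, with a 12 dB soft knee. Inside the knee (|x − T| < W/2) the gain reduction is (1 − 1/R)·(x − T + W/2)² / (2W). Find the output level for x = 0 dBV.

-3.125 dBV

x − T + W/2 = 0 − (-4) + 6 = 10.
GR = (1 − 1/4) × 10² / 24 = 0.75 × 100 / 24 = 3.125 dB.
Output = 0 − 3.125 = -3.125 dBV.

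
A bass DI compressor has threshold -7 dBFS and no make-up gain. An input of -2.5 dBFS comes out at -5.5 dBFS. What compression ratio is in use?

3:1

Input overshoot = -2.5 − (-7) = 4.5 dB; output overshoot = -5.5 − (-7) = 1.5 dB.
Ratio = 4.5 / 1.5 = 3.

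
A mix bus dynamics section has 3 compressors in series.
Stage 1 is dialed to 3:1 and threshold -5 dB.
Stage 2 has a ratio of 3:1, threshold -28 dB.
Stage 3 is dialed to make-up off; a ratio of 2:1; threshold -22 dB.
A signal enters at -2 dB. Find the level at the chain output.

-21 dB

Stage 1: -2 dB is 3 dB over -5 dB; at 3:1 that becomes 1 dB over, giving -4 dB.
Stage 2: -4 dB is 24 dB over -28 dB; at 3:1 that becomes 8 dB over, giving -20 dB.
Stage 3: 2 dB above -22 dB, reduced 2:1 to 1 dB above → -21 dB.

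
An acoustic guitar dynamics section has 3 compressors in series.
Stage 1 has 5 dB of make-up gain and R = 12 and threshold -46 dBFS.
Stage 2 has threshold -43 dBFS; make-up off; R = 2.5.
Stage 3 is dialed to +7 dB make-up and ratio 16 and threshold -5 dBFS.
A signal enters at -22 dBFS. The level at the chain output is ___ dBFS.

-34.4 dBFS

Stage 1: -22 dBFS is 24 dB over -46 dBFS; at 12:1 that becomes 2 dB over, giving -44 dBFS; +5 dB make-up → -39 dBFS.
Stage 2: overshoot 4 dB → 4/2.5 = 1.6 dB → -41.4 dBFS.
Stage 3: -41.4 dBFS ≤ -5 dBFS, so stage 3 doesn't engage; make-up brings it to -34.4 dBFS.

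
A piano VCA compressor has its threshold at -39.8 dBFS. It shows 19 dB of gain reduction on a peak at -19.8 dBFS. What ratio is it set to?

20:1

Input overshoot = -19.8 − (-39.8) = 20 dB.
Output overshoot = 20 − 19 = 1 dB.
Ratio = input overshoot / output overshoot = 20 / 1 = 20.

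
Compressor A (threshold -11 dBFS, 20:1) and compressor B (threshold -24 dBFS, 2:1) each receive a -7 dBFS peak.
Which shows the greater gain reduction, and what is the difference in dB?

A: 4 dB over, compressed to 0.2 dB over, so 3.8 dB of GR.
B: 17 dB over, compressed to 8.5 dB over, so 8.5 dB of GR.
Difference: 4.7 dB in favour of B.

B, by 4.7 dB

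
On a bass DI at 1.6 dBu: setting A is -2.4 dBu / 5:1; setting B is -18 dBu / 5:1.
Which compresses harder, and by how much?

A: 4 dB over, compressed to 0.8 dB over, so 3.2 dB of GR.
B: 19.6 dB over, compressed to 3.92 dB over, so 15.68 dB of GR.
B reduces 12.48 dB more.

B, by 12.48 dB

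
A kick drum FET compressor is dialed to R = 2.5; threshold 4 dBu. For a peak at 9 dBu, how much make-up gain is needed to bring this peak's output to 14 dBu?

The peak compresses to 4 + 5/2.5 = 6 dBu.
To reach 14 dBu requires 14 − 6 = 8 dB of make-up.

8 dB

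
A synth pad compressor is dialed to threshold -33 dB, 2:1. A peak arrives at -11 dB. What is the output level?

-11 dB sits 22 dB over threshold.
2:1 compression reduces that to 22/2 = 11 dB over.
So the level is -33 + 11 = -22 dB.

-22 dB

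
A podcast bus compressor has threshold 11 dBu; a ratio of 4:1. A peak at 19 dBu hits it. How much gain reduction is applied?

6 dB

The signal is 8 dB above threshold.
After 4:1 compression the overshoot becomes 8/4 = 2 dB.
GR = overshoot in − overshoot out = 8 − 2 = 6 dB.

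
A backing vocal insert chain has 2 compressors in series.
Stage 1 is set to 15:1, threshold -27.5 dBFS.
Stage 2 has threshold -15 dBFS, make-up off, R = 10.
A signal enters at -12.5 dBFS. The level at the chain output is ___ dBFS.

-26.5 dBFS

Stage 1: -12.5 dBFS is 15 dB over -27.5 dBFS; at 15:1 that becomes 1 dB over, giving -26.5 dBFS.
Stage 2: below threshold (-26.5 ≤ -15); passes unchanged; output -26.5 dBFS.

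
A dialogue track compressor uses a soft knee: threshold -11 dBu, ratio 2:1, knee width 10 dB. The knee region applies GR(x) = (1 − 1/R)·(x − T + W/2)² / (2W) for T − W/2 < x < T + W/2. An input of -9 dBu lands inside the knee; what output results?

x − T + W/2 = -9 − (-11) + 5 = 7.
GR = (1 − 1/2) × 7² / 20 = 0.5 × 49 / 20 = 1.225 dB.
Output = -9 − 1.225 = -10.225 dBu.

-10.225 dBu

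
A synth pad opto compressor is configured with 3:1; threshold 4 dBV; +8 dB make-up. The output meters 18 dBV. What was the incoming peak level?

Remove make-up: 18 − 8 = 10 dBV.
That's 6 dB above the 4 dBV threshold.
Input overshoot = R × output overshoot = 18 dB → input = 4 + 18 = 22 dBV.

22 dBV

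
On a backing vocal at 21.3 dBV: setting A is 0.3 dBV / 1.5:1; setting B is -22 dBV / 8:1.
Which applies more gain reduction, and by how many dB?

A: 21 dB over, compressed to 14 dB over, so 7 dB of GR.
B: 43.3 dB over, compressed to 5.4125 dB over, so 37.8875 dB of GR.
B reduces 30.8875 dB more.

B, by 30.8875 dB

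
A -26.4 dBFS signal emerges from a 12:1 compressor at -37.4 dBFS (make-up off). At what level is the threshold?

Let T be the threshold. Output overshoot = (input overshoot)/R, so -37.4 − T = (-26.4 − T)/12.
12·(-37.4 − T) = -26.4 − T → 11·T = -448.8 − (-26.4) = -422.4.
T = -422.4/11 = -38.4 dBFS.

-38.4 dBFS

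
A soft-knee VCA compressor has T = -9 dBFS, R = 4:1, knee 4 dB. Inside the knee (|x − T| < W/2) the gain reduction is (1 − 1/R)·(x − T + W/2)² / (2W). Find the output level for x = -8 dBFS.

x − T + W/2 = -8 − (-9) + 2 = 3.
GR = (1 − 1/4) × 3² / 8 = 0.75 × 9 / 8 = 0.84375 dB.
Output = -8 − 0.84375 = -8.84375 dBFS.

-8.84375 dBFS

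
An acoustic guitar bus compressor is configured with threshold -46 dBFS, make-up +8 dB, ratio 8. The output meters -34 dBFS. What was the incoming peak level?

Before make-up, the level was -34 − 8 = -42 dBFS.
That's 4 dB above the -46 dBFS threshold.
Undo the ratio: input overshoot = 4 × 8 = 32 dB, giving input = -14 dBFS.

-14 dBFS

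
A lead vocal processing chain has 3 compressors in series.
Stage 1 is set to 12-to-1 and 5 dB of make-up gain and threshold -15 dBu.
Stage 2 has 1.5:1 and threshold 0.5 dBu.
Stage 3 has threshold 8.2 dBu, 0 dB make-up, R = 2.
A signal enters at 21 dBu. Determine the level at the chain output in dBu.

-7 dBu

Stage 1: 36 dB above -15 dBu, reduced 12:1 to 3 dB above → -12 dBu; +5 dB make-up → -7 dBu.
Stage 2: below threshold (-7 ≤ 0.5); passes unchanged; output -7 dBu.
Stage 3: below threshold (-7 ≤ 8.2); passes unchanged; output -7 dBu.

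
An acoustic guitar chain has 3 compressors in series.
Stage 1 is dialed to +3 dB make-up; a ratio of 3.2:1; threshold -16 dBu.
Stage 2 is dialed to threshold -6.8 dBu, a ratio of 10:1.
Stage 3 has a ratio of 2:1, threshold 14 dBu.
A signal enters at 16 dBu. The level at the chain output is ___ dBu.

-6.42 dBu

Stage 1: overshoot 32 dB → 32/3.2 = 10 dB → -6 dBu; +3 dB make-up → -3 dBu.
Stage 2: 3.8 dB above -6.8 dBu, reduced 10:1 to 0.38 dB above → -6.42 dBu.
Stage 3: -6.42 dBu ≤ 14 dBu, so stage 3 doesn't engage; output -6.42 dBu.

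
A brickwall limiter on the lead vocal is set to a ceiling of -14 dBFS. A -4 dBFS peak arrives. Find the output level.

-14 dBFS

At ∞:1, everything above -14 dBFS is held at the ceiling.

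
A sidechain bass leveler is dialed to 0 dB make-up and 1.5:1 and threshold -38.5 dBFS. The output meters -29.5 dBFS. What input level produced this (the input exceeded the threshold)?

-25 dBFS

That's 9 dB above the -38.5 dBFS threshold.
Before 1.5:1 compression the overshoot was 9 × 1.5 = 13.5 dB, so input = -38.5 + 13.5 = -25 dBFS.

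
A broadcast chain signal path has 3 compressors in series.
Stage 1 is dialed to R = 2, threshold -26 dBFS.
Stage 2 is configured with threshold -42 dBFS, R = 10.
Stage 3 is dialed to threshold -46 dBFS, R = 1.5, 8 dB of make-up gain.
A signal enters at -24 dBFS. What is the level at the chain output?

Stage 1: overshoot 2 dB → 2/2 = 1 dB → -25 dBFS.
Stage 2: overshoot 17 dB → 17/10 = 1.7 dB → -40.3 dBFS.
Stage 3: 5.7 dB above -46 dBFS, reduced 1.5:1 to 3.8 dB above → -42.2 dBFS; +8 dB make-up → -34.2 dBFS.

-34.2 dBFS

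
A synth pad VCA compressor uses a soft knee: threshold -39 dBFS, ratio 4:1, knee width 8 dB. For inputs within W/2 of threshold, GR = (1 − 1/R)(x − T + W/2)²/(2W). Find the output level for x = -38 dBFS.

-39.171875 dBFS

x − T + W/2 = -38 − (-39) + 4 = 5.
GR = (1 − 1/4) × 5² / 16 = 0.75 × 25 / 16 = 1.171875 dB.
Output = -38 − 1.171875 = -39.171875 dBFS.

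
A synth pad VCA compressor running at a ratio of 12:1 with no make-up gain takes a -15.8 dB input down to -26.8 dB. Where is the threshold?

Input is 12 dB above T (since output overshoot × R = input overshoot: (-26.8 − T)·12 = -15.8 − T gives T = -27.8 dB).
Check: -27.8 + (-15.8 − (-27.8))/12 = -27.8 + 1 = -26.8 dB. ✓

-27.8 dB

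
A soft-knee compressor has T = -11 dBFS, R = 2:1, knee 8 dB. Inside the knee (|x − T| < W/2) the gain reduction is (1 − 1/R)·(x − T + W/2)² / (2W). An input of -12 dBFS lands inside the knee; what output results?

x − T + W/2 = -12 − (-11) + 4 = 3.
GR = (1 − 1/2) × 3² / 16 = 0.5 × 9 / 16 = 0.28125 dB.
Output = -12 − 0.28125 = -12.28125 dBFS.

-12.28125 dBFS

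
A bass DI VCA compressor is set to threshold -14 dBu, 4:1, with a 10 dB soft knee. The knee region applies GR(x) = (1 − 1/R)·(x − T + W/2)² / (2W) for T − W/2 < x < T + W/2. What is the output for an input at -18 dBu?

-18.0375 dBu

x − T + W/2 = -18 − (-14) + 5 = 1.
GR = (1 − 1/4) × 1² / 20 = 0.75 × 1 / 20 = 0.0375 dB.
Output = -18 − 0.0375 = -18.0375 dBu.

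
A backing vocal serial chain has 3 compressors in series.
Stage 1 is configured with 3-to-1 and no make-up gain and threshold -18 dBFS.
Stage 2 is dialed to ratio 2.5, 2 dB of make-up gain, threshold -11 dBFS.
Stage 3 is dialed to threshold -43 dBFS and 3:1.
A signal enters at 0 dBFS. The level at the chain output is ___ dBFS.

Stage 1: overshoot 18 dB → 18/3 = 6 dB → -12 dBFS.
Stage 2: -12 dBFS is at or below the -11 dBFS threshold — no compression; make-up brings it to -10 dBFS.
Stage 3: -10 dBFS is 33 dB over -43 dBFS; at 3:1 that becomes 11 dB over, giving -32 dBFS.

-32 dBFS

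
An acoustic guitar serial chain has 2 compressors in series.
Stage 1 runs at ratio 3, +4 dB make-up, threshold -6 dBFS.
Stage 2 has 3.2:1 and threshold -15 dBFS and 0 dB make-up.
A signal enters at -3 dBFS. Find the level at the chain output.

Stage 1: -3 dBFS is 3 dB over -6 dBFS; at 3:1 that becomes 1 dB over, giving -5 dBFS; +4 dB make-up → -1 dBFS.
Stage 2: -1 dBFS is 14 dB over -15 dBFS; at 3.2:1 that becomes 4.375 dB over, giving -10.625 dBFS.

-10.625 dBFS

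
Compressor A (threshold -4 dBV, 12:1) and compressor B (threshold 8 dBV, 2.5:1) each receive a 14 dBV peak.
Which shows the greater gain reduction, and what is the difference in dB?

A, by 12.9 dB

A: 18 dB over, compressed to 1.5 dB over, so 16.5 dB of GR.
B: 6 dB over, compressed to 2.4 dB over, so 3.6 dB of GR.
A reduces 12.9 dB more.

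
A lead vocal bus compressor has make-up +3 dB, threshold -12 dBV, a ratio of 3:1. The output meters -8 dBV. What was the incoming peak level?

Before make-up, the level was -8 − 3 = -11 dBV.
Post-compression overshoot = -11 − (-12) = 1 dB.
Before 3:1 compression the overshoot was 1 × 3 = 3 dB, so input = -12 + 3 = -9 dBV.

-9 dBV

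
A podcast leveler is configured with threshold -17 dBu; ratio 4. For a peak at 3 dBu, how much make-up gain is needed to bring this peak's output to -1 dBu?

Without make-up, output = threshold + overshoot/4 = -17 + 5 = -12 dBu.
Gap to target: 11 dB.

11 dB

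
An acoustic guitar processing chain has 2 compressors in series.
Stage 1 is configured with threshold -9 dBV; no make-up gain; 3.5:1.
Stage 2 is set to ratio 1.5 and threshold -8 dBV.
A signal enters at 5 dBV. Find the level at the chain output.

-6 dBV

Stage 1: overshoot 14 dB → 14/3.5 = 4 dB → -5 dBV.
Stage 2: 3 dB above -8 dBV, reduced 1.5:1 to 2 dB above → -6 dBV.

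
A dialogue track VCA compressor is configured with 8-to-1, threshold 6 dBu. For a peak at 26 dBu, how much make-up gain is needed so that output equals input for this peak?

17.5 dB

Overshoot 20 dB → 20/8 = 2.5 dB after compression, so the compressed level is 6 + 2.5 = 8.5 dBu.
Make-up = target − compressed = 26 − 8.5 = 17.5 dB.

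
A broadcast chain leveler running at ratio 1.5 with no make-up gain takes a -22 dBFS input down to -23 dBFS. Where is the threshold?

Gain reduction = -22 − (-23) = 1 dB; output overshoot = GR / (R − 1) = 1 / 0.5 = 2 dB.
Threshold = output − output overshoot = -23 − 2 = -25 dBFS.

-25 dBFS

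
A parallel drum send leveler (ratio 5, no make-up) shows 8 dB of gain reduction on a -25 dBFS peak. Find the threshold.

Let T be the threshold. Output overshoot = (input overshoot)/R, so -33 − T = (-25 − T)/5.
5·(-33 − T) = -25 − T → 4·T = -165 − (-25) = -140.
T = -140/4 = -35 dBFS.

-35 dBFS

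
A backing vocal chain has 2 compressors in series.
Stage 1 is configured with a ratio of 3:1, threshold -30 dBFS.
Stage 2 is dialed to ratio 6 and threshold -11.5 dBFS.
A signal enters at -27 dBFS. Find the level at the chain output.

-29 dBFS

Stage 1: -27 dBFS is 3 dB over -30 dBFS; at 3:1 that becomes 1 dB over, giving -29 dBFS.
Stage 2: -29 dBFS is at or below the -11.5 dBFS threshold — no compression; output -29 dBFS.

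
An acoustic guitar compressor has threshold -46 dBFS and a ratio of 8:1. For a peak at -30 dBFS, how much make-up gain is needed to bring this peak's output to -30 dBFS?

The peak compresses to -46 + 16/8 = -44 dBFS.
To reach -30 dBFS requires -30 − (-44) = 14 dB of make-up.

14 dB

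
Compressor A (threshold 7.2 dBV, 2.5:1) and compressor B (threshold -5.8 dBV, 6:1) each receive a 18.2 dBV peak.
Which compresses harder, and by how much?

B, by 13.4 dB

A: GR = 11 − 11/2.5 = 6.6 dB.
B: GR = 24 − 24/6 = 20 dB.
B reduces 13.4 dB more.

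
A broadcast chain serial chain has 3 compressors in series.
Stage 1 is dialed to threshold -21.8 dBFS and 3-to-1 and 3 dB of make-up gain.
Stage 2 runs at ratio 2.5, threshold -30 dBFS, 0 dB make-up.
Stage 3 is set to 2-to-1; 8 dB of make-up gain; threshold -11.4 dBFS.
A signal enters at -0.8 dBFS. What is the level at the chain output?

Stage 1: -0.8 dBFS is 21 dB over -21.8 dBFS; at 3:1 that becomes 7 dB over, giving -14.8 dBFS; +3 dB make-up → -11.8 dBFS.
Stage 2: 18.2 dB above -30 dBFS, reduced 2.5:1 to 7.28 dB above → -22.72 dBFS.
Stage 3: -22.72 dBFS is at or below the -11.4 dBFS threshold — no compression; make-up brings it to -14.72 dBFS.

-14.72 dBFS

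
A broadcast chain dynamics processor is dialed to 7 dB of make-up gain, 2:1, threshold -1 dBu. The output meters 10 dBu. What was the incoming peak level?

Remove make-up: 10 − 7 = 3 dBu.
Post-compression overshoot = 3 − (-1) = 4 dB.
Before 2:1 compression the overshoot was 4 × 2 = 8 dB, so input = -1 + 8 = 7 dBu.

7 dBu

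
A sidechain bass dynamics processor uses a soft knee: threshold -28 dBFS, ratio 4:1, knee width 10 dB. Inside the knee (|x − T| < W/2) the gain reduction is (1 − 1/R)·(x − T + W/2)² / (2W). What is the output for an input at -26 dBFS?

x − T + W/2 = -26 − (-28) + 5 = 7.
GR = (1 − 1/4) × 7² / 20 = 0.75 × 49 / 20 = 1.8375 dB.
Output = -26 − 1.8375 = -27.8375 dBFS.

-27.8375 dBFS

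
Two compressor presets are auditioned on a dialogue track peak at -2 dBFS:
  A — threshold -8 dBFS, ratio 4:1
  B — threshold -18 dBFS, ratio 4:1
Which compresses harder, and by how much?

B, by 7.5 dB

A: 6 dB over, compressed to 1.5 dB over, so 4.5 dB of GR.
B: 16 dB over, compressed to 4 dB over, so 12 dB of GR.
B reduces 7.5 dB more.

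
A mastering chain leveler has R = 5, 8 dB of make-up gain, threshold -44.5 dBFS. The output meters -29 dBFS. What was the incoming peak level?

-7 dBFS

Before make-up, the level was -29 − 8 = -37 dBFS.
That's 7.5 dB above the -44.5 dBFS threshold.
Input overshoot = R × output overshoot = 37.5 dB → input = -44.5 + 37.5 = -7 dBFS.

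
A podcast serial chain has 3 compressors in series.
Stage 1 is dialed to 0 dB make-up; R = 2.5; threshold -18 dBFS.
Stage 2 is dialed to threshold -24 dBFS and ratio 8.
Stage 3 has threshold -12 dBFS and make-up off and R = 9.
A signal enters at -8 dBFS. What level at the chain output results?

-22.75 dBFS

Stage 1: 10 dB above -18 dBFS, reduced 2.5:1 to 4 dB above → -14 dBFS.
Stage 2: -14 dBFS is 10 dB over -24 dBFS; at 8:1 that becomes 1.25 dB over, giving -22.75 dBFS.
Stage 3: -22.75 dBFS is at or below the -12 dBFS threshold — no compression; output -22.75 dBFS.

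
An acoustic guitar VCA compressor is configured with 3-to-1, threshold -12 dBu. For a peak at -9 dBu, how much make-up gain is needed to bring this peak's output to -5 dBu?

Overshoot 3 dB → 3/3 = 1 dB after compression, so the compressed level is -12 + 1 = -11 dBu.
Make-up = target − compressed = -5 − (-11) = 6 dB.

6 dB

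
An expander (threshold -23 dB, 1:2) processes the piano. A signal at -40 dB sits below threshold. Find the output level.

-57 dB

Below threshold, a 1:2 expander applies gain = (2−1)×(T − x) of attenuation.
(2−1) × 17 = 17 dB, so output = -40 − 17 = -57 dB.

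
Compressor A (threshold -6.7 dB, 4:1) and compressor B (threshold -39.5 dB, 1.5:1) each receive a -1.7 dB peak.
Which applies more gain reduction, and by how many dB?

B, by 8.85 dB

A: overshoot 5 dB → output overshoot 1.25 dB → GR 3.75 dB.
B: overshoot 37.8 dB → output overshoot 25.2 dB → GR 12.6 dB.
B applies 8.85 dB more gain reduction.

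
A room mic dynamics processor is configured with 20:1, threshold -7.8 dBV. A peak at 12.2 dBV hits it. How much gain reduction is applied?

12.2 dBV exceeds the threshold by 20 dB.
At 20:1, output sits 20/20 = 1 dB above threshold.
So the signal is attenuated by 20 − 1 = 19 dB.

19 dB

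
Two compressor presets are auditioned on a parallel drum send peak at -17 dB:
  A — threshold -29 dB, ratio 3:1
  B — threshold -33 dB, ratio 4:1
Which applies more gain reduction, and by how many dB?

B, by 4 dB

A: 12 dB over, compressed to 4 dB over, so 8 dB of GR.
B: 16 dB over, compressed to 4 dB over, so 12 dB of GR.
Difference: 4 dB in favour of B.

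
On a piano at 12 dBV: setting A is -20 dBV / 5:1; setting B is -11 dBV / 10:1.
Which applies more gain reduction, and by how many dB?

A, by 4.9 dB

A: GR = 32 − 32/5 = 25.6 dB.
B: GR = 23 − 23/10 = 20.7 dB.
Difference: 4.9 dB in favour of A.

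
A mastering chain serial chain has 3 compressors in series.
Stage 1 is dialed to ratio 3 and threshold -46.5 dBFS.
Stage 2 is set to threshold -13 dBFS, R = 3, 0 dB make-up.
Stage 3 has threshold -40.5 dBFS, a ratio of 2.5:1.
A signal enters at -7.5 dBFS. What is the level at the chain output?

-37.7 dBFS

Stage 1: -7.5 dBFS is 39 dB over -46.5 dBFS; at 3:1 that becomes 13 dB over, giving -33.5 dBFS.
Stage 2: -33.5 dBFS ≤ -13 dBFS, so stage 2 doesn't engage; output -33.5 dBFS.
Stage 3: -33.5 dBFS is 7 dB over -40.5 dBFS; at 2.5:1 that becomes 2.8 dB over, giving -37.7 dBFS.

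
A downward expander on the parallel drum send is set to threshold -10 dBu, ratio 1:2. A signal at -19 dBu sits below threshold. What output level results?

Undershoot = (-10) − (-19) = 9 dB.
At 1:2, that expands to 18 dB under threshold.
Output = -10 − 18 = -28 dBu.

-28 dBu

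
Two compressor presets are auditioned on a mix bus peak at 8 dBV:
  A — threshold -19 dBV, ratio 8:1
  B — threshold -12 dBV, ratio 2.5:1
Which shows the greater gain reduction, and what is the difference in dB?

A: overshoot 27 dB → output overshoot 3.375 dB → GR 23.625 dB.
B: overshoot 20 dB → output overshoot 8 dB → GR 12 dB.
Difference: 11.625 dB in favour of A.

A, by 11.625 dB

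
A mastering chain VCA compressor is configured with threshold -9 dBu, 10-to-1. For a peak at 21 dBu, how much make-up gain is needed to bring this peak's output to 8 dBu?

Overshoot 30 dB → 30/10 = 3 dB after compression, so the compressed level is -9 + 3 = -6 dBu.
Make-up = target − compressed = 8 − (-6) = 14 dB.

14 dB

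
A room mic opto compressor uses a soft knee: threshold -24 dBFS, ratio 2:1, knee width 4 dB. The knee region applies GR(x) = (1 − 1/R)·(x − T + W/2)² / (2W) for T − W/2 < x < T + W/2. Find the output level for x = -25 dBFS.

-25.0625 dBFS

x − T + W/2 = -25 − (-24) + 2 = 1.
GR = (1 − 1/2) × 1² / 8 = 0.5 × 1 / 8 = 0.0625 dB.
Output = -25 − 0.0625 = -25.0625 dBFS.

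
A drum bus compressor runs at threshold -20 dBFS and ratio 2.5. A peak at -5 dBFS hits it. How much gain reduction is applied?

Overshoot = -5 − (-20) = 15 dB.
At 2.5:1, output sits 15/2.5 = 6 dB above threshold.
Gain reduction = 15 − 6 = 9 dB.

9 dB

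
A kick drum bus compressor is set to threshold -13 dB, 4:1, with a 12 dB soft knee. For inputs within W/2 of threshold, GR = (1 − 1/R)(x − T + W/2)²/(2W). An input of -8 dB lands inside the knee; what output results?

x − T + W/2 = -8 − (-13) + 6 = 11.
GR = (1 − 1/4) × 11² / 24 = 0.75 × 121 / 24 = 3.78125 dB.
Output = -8 − 3.78125 = -11.78125 dB.

-11.78125 dB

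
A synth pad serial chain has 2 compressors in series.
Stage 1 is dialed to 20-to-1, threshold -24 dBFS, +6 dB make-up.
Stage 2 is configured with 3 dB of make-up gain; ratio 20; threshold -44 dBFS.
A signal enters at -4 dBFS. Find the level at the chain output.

Stage 1: 20 dB above -24 dBFS, reduced 20:1 to 1 dB above → -23 dBFS; +6 dB make-up → -17 dBFS.
Stage 2: -17 dBFS is 27 dB over -44 dBFS; at 20:1 that becomes 1.35 dB over, giving -42.65 dBFS; +3 dB make-up → -39.65 dBFS.

-39.65 dBFS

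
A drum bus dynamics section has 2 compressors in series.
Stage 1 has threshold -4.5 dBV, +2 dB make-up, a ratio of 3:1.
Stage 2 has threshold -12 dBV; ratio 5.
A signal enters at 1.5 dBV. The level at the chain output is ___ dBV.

-9.7 dBV

Stage 1: 1.5 dBV is 6 dB over -4.5 dBV; at 3:1 that becomes 2 dB over, giving -2.5 dBV; +2 dB make-up → -0.5 dBV.
Stage 2: 11.5 dB above -12 dBV, reduced 5:1 to 2.3 dB above → -9.7 dBV.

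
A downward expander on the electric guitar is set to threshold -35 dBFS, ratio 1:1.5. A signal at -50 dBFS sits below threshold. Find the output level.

Undershoot = (-35) − (-50) = 15 dB.
At 1:1.5, that expands to 22.5 dB under threshold.
Output = -35 − 22.5 = -57.5 dBFS.

-57.5 dBFS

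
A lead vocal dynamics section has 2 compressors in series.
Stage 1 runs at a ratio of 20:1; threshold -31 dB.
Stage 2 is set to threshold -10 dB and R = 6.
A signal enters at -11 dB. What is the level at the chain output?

-30 dB

Stage 1: overshoot 20 dB → 20/20 = 1 dB → -30 dB.
Stage 2: -30 dB is at or below the -10 dB threshold — no compression; output -30 dB.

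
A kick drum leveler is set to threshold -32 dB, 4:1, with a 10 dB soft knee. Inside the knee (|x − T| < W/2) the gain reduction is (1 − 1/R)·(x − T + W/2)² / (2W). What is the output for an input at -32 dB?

-32.9375 dB

x − T + W/2 = -32 − (-32) + 5 = 5.
GR = (1 − 1/4) × 5² / 20 = 0.75 × 25 / 20 = 0.9375 dB.
Output = -32 − 0.9375 = -32.9375 dB.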